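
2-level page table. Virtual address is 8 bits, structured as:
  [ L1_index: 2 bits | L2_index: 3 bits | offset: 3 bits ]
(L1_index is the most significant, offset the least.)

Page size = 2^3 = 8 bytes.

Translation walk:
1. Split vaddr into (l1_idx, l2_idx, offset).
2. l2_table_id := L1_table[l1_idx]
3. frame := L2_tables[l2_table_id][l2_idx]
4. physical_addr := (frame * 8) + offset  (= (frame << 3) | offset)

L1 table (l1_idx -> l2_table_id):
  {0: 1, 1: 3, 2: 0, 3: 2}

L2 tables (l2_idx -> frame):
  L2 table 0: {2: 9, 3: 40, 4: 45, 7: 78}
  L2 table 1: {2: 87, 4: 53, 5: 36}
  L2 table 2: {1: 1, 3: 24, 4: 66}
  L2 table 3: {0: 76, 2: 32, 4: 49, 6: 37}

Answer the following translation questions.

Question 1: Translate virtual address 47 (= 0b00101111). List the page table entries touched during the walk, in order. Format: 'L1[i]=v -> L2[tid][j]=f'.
vaddr = 47 = 0b00101111
Split: l1_idx=0, l2_idx=5, offset=7

Answer: L1[0]=1 -> L2[1][5]=36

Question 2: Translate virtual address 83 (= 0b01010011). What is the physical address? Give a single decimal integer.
vaddr = 83 = 0b01010011
Split: l1_idx=1, l2_idx=2, offset=3
L1[1] = 3
L2[3][2] = 32
paddr = 32 * 8 + 3 = 259

Answer: 259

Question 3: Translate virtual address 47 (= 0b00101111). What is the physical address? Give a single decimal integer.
vaddr = 47 = 0b00101111
Split: l1_idx=0, l2_idx=5, offset=7
L1[0] = 1
L2[1][5] = 36
paddr = 36 * 8 + 7 = 295

Answer: 295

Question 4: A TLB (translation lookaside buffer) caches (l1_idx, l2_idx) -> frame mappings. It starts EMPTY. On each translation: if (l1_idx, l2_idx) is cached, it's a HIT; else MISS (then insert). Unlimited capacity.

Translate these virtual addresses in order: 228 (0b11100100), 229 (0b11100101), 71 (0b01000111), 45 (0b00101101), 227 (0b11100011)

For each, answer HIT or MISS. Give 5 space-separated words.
Answer: MISS HIT MISS MISS HIT

Derivation:
vaddr=228: (3,4) not in TLB -> MISS, insert
vaddr=229: (3,4) in TLB -> HIT
vaddr=71: (1,0) not in TLB -> MISS, insert
vaddr=45: (0,5) not in TLB -> MISS, insert
vaddr=227: (3,4) in TLB -> HIT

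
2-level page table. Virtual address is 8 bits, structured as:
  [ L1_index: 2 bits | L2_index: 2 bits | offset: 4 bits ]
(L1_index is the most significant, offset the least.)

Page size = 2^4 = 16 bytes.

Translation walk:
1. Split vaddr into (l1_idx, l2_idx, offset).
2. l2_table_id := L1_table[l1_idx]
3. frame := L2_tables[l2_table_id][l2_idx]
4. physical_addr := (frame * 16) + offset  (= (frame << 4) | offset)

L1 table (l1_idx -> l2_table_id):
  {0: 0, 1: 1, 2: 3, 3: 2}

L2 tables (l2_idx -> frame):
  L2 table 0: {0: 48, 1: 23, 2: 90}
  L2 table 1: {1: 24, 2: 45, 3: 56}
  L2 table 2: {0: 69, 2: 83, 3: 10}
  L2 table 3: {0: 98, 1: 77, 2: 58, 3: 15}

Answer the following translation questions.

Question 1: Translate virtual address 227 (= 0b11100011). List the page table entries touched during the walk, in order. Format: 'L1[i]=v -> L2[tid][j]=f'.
vaddr = 227 = 0b11100011
Split: l1_idx=3, l2_idx=2, offset=3

Answer: L1[3]=2 -> L2[2][2]=83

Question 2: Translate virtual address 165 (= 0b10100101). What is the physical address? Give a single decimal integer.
Answer: 933

Derivation:
vaddr = 165 = 0b10100101
Split: l1_idx=2, l2_idx=2, offset=5
L1[2] = 3
L2[3][2] = 58
paddr = 58 * 16 + 5 = 933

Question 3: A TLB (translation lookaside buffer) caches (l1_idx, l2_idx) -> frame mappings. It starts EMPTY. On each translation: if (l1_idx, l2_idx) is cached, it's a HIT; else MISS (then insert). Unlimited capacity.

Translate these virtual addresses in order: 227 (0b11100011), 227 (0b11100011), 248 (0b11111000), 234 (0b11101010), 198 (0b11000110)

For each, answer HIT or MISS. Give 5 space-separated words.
Answer: MISS HIT MISS HIT MISS

Derivation:
vaddr=227: (3,2) not in TLB -> MISS, insert
vaddr=227: (3,2) in TLB -> HIT
vaddr=248: (3,3) not in TLB -> MISS, insert
vaddr=234: (3,2) in TLB -> HIT
vaddr=198: (3,0) not in TLB -> MISS, insert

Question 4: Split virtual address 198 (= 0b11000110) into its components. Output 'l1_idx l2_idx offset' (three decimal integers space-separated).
vaddr = 198 = 0b11000110
  top 2 bits -> l1_idx = 3
  next 2 bits -> l2_idx = 0
  bottom 4 bits -> offset = 6

Answer: 3 0 6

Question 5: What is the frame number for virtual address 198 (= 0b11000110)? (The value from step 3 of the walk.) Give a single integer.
Answer: 69

Derivation:
vaddr = 198: l1_idx=3, l2_idx=0
L1[3] = 2; L2[2][0] = 69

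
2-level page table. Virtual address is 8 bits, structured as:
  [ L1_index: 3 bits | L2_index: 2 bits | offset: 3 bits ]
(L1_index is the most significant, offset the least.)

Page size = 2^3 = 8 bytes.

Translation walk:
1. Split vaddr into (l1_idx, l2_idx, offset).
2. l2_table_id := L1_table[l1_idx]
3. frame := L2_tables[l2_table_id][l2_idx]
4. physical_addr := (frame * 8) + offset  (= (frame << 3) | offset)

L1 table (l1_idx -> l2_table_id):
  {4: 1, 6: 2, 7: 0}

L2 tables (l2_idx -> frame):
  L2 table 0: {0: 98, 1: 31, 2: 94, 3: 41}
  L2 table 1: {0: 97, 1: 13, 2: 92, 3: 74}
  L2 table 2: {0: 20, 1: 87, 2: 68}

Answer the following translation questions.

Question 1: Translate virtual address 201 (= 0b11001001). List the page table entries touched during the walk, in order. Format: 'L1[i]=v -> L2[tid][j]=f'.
vaddr = 201 = 0b11001001
Split: l1_idx=6, l2_idx=1, offset=1

Answer: L1[6]=2 -> L2[2][1]=87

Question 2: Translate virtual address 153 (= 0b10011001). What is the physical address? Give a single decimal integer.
vaddr = 153 = 0b10011001
Split: l1_idx=4, l2_idx=3, offset=1
L1[4] = 1
L2[1][3] = 74
paddr = 74 * 8 + 1 = 593

Answer: 593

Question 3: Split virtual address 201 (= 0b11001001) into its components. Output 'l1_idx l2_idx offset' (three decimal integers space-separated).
vaddr = 201 = 0b11001001
  top 3 bits -> l1_idx = 6
  next 2 bits -> l2_idx = 1
  bottom 3 bits -> offset = 1

Answer: 6 1 1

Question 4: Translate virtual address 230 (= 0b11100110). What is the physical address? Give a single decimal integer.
Answer: 790

Derivation:
vaddr = 230 = 0b11100110
Split: l1_idx=7, l2_idx=0, offset=6
L1[7] = 0
L2[0][0] = 98
paddr = 98 * 8 + 6 = 790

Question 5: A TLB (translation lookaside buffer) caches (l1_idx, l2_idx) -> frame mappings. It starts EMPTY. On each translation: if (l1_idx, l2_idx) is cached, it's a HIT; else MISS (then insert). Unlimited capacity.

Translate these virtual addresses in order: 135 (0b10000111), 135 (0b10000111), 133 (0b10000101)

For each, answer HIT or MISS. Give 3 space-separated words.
vaddr=135: (4,0) not in TLB -> MISS, insert
vaddr=135: (4,0) in TLB -> HIT
vaddr=133: (4,0) in TLB -> HIT

Answer: MISS HIT HIT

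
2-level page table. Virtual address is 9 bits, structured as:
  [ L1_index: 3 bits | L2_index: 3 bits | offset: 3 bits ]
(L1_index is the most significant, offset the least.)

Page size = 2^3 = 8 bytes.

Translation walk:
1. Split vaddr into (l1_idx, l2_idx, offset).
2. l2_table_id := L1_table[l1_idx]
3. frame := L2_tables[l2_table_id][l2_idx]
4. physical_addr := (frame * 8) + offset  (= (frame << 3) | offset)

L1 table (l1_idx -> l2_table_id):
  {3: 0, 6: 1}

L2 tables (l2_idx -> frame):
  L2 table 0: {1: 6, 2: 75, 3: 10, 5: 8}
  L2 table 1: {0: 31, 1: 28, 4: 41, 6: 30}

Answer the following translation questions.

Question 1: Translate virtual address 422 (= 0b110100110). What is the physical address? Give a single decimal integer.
vaddr = 422 = 0b110100110
Split: l1_idx=6, l2_idx=4, offset=6
L1[6] = 1
L2[1][4] = 41
paddr = 41 * 8 + 6 = 334

Answer: 334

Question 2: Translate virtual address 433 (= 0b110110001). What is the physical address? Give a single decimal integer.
Answer: 241

Derivation:
vaddr = 433 = 0b110110001
Split: l1_idx=6, l2_idx=6, offset=1
L1[6] = 1
L2[1][6] = 30
paddr = 30 * 8 + 1 = 241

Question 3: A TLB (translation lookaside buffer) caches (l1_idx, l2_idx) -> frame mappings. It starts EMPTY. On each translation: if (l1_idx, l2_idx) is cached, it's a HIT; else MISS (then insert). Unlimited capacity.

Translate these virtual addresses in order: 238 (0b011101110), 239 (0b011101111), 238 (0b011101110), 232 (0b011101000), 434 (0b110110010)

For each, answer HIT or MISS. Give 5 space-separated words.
Answer: MISS HIT HIT HIT MISS

Derivation:
vaddr=238: (3,5) not in TLB -> MISS, insert
vaddr=239: (3,5) in TLB -> HIT
vaddr=238: (3,5) in TLB -> HIT
vaddr=232: (3,5) in TLB -> HIT
vaddr=434: (6,6) not in TLB -> MISS, insert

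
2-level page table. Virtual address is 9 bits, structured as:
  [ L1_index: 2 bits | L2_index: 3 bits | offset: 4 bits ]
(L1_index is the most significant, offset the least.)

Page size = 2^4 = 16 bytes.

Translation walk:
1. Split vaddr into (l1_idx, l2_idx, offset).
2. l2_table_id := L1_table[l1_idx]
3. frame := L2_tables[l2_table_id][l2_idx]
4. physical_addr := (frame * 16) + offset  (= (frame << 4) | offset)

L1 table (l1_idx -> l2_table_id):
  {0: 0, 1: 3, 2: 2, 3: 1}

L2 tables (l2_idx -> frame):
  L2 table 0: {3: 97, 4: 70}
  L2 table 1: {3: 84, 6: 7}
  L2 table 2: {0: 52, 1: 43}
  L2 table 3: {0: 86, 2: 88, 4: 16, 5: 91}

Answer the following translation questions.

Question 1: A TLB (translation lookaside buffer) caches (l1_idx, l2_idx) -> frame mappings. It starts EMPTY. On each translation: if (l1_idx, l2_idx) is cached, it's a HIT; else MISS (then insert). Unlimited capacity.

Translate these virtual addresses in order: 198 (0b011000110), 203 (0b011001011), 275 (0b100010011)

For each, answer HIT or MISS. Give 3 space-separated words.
vaddr=198: (1,4) not in TLB -> MISS, insert
vaddr=203: (1,4) in TLB -> HIT
vaddr=275: (2,1) not in TLB -> MISS, insert

Answer: MISS HIT MISS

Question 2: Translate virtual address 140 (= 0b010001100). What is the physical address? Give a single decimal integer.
vaddr = 140 = 0b010001100
Split: l1_idx=1, l2_idx=0, offset=12
L1[1] = 3
L2[3][0] = 86
paddr = 86 * 16 + 12 = 1388

Answer: 1388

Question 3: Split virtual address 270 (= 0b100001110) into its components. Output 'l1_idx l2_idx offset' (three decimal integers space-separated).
Answer: 2 0 14

Derivation:
vaddr = 270 = 0b100001110
  top 2 bits -> l1_idx = 2
  next 3 bits -> l2_idx = 0
  bottom 4 bits -> offset = 14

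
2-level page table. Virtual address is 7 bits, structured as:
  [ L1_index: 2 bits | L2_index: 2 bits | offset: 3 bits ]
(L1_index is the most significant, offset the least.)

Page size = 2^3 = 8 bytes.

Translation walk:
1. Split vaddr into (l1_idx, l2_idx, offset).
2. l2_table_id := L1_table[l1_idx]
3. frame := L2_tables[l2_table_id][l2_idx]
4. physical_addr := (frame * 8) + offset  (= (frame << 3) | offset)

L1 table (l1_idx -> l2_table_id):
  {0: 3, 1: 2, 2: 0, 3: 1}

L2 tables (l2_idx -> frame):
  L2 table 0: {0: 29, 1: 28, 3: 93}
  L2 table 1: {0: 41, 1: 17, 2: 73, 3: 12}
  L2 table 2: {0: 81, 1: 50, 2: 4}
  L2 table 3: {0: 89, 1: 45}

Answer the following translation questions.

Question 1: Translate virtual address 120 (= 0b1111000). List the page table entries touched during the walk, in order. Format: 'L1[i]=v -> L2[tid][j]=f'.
vaddr = 120 = 0b1111000
Split: l1_idx=3, l2_idx=3, offset=0

Answer: L1[3]=1 -> L2[1][3]=12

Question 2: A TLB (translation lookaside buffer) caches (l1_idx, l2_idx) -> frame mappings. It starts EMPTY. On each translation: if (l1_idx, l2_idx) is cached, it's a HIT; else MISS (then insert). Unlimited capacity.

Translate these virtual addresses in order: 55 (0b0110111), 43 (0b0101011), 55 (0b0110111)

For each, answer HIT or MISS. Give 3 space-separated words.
Answer: MISS MISS HIT

Derivation:
vaddr=55: (1,2) not in TLB -> MISS, insert
vaddr=43: (1,1) not in TLB -> MISS, insert
vaddr=55: (1,2) in TLB -> HIT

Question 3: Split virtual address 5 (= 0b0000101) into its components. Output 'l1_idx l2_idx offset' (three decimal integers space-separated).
Answer: 0 0 5

Derivation:
vaddr = 5 = 0b0000101
  top 2 bits -> l1_idx = 0
  next 2 bits -> l2_idx = 0
  bottom 3 bits -> offset = 5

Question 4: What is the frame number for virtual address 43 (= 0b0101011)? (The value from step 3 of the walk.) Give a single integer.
vaddr = 43: l1_idx=1, l2_idx=1
L1[1] = 2; L2[2][1] = 50

Answer: 50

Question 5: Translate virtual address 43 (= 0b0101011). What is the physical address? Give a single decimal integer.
Answer: 403

Derivation:
vaddr = 43 = 0b0101011
Split: l1_idx=1, l2_idx=1, offset=3
L1[1] = 2
L2[2][1] = 50
paddr = 50 * 8 + 3 = 403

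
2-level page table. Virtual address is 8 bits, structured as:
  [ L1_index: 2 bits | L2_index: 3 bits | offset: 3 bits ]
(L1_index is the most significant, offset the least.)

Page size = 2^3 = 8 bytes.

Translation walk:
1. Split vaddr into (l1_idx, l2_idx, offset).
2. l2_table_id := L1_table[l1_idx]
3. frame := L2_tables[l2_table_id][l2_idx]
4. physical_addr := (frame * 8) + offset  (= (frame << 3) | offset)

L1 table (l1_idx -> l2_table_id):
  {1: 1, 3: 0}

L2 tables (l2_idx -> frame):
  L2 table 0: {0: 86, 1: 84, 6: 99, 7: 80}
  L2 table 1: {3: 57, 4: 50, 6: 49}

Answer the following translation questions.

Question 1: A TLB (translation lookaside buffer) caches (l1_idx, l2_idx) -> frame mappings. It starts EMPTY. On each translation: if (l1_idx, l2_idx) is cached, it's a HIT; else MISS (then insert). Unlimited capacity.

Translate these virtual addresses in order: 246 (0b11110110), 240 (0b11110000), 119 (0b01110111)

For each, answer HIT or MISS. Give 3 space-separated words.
vaddr=246: (3,6) not in TLB -> MISS, insert
vaddr=240: (3,6) in TLB -> HIT
vaddr=119: (1,6) not in TLB -> MISS, insert

Answer: MISS HIT MISS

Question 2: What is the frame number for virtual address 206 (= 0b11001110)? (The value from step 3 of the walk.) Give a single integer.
Answer: 84

Derivation:
vaddr = 206: l1_idx=3, l2_idx=1
L1[3] = 0; L2[0][1] = 84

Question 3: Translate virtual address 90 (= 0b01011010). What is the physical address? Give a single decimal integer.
vaddr = 90 = 0b01011010
Split: l1_idx=1, l2_idx=3, offset=2
L1[1] = 1
L2[1][3] = 57
paddr = 57 * 8 + 2 = 458

Answer: 458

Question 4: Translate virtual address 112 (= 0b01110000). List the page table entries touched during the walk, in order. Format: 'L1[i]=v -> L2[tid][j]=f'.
vaddr = 112 = 0b01110000
Split: l1_idx=1, l2_idx=6, offset=0

Answer: L1[1]=1 -> L2[1][6]=49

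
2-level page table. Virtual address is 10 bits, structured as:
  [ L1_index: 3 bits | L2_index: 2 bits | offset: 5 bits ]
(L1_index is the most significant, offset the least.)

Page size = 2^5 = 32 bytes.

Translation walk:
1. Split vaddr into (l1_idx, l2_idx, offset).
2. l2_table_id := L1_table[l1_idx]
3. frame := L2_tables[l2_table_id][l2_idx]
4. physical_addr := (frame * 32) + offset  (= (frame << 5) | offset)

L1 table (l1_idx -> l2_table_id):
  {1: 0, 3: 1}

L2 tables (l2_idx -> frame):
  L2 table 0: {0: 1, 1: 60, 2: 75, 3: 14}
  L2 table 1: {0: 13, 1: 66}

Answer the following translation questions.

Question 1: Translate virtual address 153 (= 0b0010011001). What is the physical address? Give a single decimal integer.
vaddr = 153 = 0b0010011001
Split: l1_idx=1, l2_idx=0, offset=25
L1[1] = 0
L2[0][0] = 1
paddr = 1 * 32 + 25 = 57

Answer: 57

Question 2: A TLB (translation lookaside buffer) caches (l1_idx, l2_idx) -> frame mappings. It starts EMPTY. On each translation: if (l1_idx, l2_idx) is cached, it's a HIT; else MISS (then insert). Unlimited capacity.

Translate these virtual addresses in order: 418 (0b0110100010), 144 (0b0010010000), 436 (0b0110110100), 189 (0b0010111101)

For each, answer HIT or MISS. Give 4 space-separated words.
vaddr=418: (3,1) not in TLB -> MISS, insert
vaddr=144: (1,0) not in TLB -> MISS, insert
vaddr=436: (3,1) in TLB -> HIT
vaddr=189: (1,1) not in TLB -> MISS, insert

Answer: MISS MISS HIT MISS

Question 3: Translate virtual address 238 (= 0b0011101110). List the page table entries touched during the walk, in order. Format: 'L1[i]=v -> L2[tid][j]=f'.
vaddr = 238 = 0b0011101110
Split: l1_idx=1, l2_idx=3, offset=14

Answer: L1[1]=0 -> L2[0][3]=14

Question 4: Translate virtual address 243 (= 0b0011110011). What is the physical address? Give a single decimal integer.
Answer: 467

Derivation:
vaddr = 243 = 0b0011110011
Split: l1_idx=1, l2_idx=3, offset=19
L1[1] = 0
L2[0][3] = 14
paddr = 14 * 32 + 19 = 467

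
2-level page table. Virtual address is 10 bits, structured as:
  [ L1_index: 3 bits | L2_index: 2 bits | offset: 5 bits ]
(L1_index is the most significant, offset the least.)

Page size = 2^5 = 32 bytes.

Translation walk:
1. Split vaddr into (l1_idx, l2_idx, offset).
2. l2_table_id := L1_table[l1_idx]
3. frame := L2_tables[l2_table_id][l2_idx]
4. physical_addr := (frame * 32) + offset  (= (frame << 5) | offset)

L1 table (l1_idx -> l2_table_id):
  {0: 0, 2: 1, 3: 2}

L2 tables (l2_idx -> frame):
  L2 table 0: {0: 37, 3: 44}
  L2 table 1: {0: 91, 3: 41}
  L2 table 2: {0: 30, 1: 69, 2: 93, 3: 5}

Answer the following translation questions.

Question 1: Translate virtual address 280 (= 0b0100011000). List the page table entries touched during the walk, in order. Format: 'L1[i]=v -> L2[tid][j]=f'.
Answer: L1[2]=1 -> L2[1][0]=91

Derivation:
vaddr = 280 = 0b0100011000
Split: l1_idx=2, l2_idx=0, offset=24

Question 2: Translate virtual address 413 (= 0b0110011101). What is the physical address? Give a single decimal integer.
vaddr = 413 = 0b0110011101
Split: l1_idx=3, l2_idx=0, offset=29
L1[3] = 2
L2[2][0] = 30
paddr = 30 * 32 + 29 = 989

Answer: 989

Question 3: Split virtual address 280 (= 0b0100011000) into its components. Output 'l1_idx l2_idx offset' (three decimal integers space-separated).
Answer: 2 0 24

Derivation:
vaddr = 280 = 0b0100011000
  top 3 bits -> l1_idx = 2
  next 2 bits -> l2_idx = 0
  bottom 5 bits -> offset = 24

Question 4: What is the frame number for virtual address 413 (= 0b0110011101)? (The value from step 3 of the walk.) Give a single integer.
vaddr = 413: l1_idx=3, l2_idx=0
L1[3] = 2; L2[2][0] = 30

Answer: 30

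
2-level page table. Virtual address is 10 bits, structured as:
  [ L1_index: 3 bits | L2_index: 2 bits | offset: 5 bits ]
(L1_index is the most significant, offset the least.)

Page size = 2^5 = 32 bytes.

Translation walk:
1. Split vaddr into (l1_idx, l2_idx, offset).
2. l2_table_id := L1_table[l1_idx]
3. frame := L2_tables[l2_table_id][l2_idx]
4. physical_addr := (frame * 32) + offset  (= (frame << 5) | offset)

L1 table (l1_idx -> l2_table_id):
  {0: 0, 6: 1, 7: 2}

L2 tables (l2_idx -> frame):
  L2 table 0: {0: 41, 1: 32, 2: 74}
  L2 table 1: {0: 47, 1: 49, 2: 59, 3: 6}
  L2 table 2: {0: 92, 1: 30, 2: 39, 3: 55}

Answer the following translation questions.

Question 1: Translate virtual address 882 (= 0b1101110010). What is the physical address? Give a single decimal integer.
Answer: 210

Derivation:
vaddr = 882 = 0b1101110010
Split: l1_idx=6, l2_idx=3, offset=18
L1[6] = 1
L2[1][3] = 6
paddr = 6 * 32 + 18 = 210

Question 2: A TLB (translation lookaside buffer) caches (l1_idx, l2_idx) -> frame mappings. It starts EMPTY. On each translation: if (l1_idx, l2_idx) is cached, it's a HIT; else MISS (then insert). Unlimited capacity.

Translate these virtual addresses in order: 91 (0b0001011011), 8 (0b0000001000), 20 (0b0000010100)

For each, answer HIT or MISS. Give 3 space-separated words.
vaddr=91: (0,2) not in TLB -> MISS, insert
vaddr=8: (0,0) not in TLB -> MISS, insert
vaddr=20: (0,0) in TLB -> HIT

Answer: MISS MISS HIT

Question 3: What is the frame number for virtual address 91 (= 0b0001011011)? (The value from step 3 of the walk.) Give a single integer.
vaddr = 91: l1_idx=0, l2_idx=2
L1[0] = 0; L2[0][2] = 74

Answer: 74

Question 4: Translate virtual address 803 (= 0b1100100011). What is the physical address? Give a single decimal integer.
Answer: 1571

Derivation:
vaddr = 803 = 0b1100100011
Split: l1_idx=6, l2_idx=1, offset=3
L1[6] = 1
L2[1][1] = 49
paddr = 49 * 32 + 3 = 1571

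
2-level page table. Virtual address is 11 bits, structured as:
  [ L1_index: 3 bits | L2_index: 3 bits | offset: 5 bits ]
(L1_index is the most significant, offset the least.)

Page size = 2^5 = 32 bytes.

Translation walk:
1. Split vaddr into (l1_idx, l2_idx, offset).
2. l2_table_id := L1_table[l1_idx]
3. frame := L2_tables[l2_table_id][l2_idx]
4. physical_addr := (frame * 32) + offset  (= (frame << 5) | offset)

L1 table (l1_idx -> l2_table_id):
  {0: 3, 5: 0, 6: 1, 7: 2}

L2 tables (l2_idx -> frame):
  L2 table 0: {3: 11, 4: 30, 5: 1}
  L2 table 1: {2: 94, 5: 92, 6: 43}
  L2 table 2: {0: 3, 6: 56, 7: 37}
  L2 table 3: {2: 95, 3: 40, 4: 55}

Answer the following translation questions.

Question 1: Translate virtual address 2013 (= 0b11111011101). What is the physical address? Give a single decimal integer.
Answer: 1821

Derivation:
vaddr = 2013 = 0b11111011101
Split: l1_idx=7, l2_idx=6, offset=29
L1[7] = 2
L2[2][6] = 56
paddr = 56 * 32 + 29 = 1821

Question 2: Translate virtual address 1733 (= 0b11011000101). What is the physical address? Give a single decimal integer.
vaddr = 1733 = 0b11011000101
Split: l1_idx=6, l2_idx=6, offset=5
L1[6] = 1
L2[1][6] = 43
paddr = 43 * 32 + 5 = 1381

Answer: 1381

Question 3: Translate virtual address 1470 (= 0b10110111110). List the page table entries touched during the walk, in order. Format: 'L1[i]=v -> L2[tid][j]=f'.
Answer: L1[5]=0 -> L2[0][5]=1

Derivation:
vaddr = 1470 = 0b10110111110
Split: l1_idx=5, l2_idx=5, offset=30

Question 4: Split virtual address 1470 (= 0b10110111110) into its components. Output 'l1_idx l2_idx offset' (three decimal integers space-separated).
vaddr = 1470 = 0b10110111110
  top 3 bits -> l1_idx = 5
  next 3 bits -> l2_idx = 5
  bottom 5 bits -> offset = 30

Answer: 5 5 30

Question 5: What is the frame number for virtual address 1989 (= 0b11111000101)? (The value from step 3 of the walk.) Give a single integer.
vaddr = 1989: l1_idx=7, l2_idx=6
L1[7] = 2; L2[2][6] = 56

Answer: 56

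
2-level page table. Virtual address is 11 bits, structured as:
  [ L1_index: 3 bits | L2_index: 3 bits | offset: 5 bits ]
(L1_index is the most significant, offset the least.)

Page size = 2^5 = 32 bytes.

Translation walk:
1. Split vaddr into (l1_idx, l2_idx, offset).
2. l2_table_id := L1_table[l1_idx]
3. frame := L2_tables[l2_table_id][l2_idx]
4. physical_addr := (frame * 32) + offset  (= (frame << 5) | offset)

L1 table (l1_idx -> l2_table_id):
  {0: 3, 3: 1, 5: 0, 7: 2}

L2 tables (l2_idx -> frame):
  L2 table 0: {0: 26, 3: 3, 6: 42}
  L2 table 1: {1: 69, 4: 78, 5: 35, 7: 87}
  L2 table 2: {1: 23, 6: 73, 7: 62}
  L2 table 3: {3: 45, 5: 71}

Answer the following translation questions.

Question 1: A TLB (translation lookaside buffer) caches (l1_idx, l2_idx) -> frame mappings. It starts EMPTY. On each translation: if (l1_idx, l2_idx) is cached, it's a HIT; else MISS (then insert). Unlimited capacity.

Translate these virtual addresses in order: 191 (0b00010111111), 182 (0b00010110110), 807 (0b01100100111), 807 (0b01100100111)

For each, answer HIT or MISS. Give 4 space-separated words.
vaddr=191: (0,5) not in TLB -> MISS, insert
vaddr=182: (0,5) in TLB -> HIT
vaddr=807: (3,1) not in TLB -> MISS, insert
vaddr=807: (3,1) in TLB -> HIT

Answer: MISS HIT MISS HIT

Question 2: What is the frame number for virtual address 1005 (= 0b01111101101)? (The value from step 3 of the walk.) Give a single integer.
Answer: 87

Derivation:
vaddr = 1005: l1_idx=3, l2_idx=7
L1[3] = 1; L2[1][7] = 87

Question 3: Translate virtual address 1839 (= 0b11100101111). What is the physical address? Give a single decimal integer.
vaddr = 1839 = 0b11100101111
Split: l1_idx=7, l2_idx=1, offset=15
L1[7] = 2
L2[2][1] = 23
paddr = 23 * 32 + 15 = 751

Answer: 751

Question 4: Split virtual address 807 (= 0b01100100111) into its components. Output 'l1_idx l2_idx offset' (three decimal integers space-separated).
vaddr = 807 = 0b01100100111
  top 3 bits -> l1_idx = 3
  next 3 bits -> l2_idx = 1
  bottom 5 bits -> offset = 7

Answer: 3 1 7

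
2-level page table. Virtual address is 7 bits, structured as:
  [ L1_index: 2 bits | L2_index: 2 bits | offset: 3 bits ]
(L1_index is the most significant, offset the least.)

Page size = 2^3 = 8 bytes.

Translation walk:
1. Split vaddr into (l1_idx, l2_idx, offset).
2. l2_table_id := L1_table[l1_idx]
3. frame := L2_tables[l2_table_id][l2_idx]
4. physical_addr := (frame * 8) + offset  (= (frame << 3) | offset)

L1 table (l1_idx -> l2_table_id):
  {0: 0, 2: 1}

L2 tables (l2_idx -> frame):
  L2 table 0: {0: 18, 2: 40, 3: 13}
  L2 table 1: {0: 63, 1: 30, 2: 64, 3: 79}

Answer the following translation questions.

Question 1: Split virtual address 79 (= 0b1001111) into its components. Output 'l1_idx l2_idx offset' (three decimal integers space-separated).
Answer: 2 1 7

Derivation:
vaddr = 79 = 0b1001111
  top 2 bits -> l1_idx = 2
  next 2 bits -> l2_idx = 1
  bottom 3 bits -> offset = 7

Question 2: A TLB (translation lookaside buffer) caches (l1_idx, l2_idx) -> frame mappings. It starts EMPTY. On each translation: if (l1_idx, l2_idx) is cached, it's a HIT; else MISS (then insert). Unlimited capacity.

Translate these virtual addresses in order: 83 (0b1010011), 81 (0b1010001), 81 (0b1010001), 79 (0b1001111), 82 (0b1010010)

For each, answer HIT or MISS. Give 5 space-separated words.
Answer: MISS HIT HIT MISS HIT

Derivation:
vaddr=83: (2,2) not in TLB -> MISS, insert
vaddr=81: (2,2) in TLB -> HIT
vaddr=81: (2,2) in TLB -> HIT
vaddr=79: (2,1) not in TLB -> MISS, insert
vaddr=82: (2,2) in TLB -> HIT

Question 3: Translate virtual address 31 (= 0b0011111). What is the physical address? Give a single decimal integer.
vaddr = 31 = 0b0011111
Split: l1_idx=0, l2_idx=3, offset=7
L1[0] = 0
L2[0][3] = 13
paddr = 13 * 8 + 7 = 111

Answer: 111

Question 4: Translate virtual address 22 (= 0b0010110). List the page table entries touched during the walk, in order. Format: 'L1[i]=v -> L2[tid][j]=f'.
vaddr = 22 = 0b0010110
Split: l1_idx=0, l2_idx=2, offset=6

Answer: L1[0]=0 -> L2[0][2]=40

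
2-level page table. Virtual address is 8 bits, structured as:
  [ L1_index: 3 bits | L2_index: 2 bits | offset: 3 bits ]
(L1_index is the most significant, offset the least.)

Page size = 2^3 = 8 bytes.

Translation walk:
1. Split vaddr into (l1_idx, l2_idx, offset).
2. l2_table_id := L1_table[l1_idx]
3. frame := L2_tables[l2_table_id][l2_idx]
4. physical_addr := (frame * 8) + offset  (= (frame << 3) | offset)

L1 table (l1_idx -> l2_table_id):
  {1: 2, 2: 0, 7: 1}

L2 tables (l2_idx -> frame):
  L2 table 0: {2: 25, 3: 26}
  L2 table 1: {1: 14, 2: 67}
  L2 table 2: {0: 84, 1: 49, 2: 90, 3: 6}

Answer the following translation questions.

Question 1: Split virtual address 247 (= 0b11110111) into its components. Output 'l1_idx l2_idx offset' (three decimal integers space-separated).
Answer: 7 2 7

Derivation:
vaddr = 247 = 0b11110111
  top 3 bits -> l1_idx = 7
  next 2 bits -> l2_idx = 2
  bottom 3 bits -> offset = 7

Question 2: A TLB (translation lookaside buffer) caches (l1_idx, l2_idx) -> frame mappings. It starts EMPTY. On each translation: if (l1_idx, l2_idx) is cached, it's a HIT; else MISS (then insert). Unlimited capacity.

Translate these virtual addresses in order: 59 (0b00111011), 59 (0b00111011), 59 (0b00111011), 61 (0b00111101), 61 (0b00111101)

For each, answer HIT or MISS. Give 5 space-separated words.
vaddr=59: (1,3) not in TLB -> MISS, insert
vaddr=59: (1,3) in TLB -> HIT
vaddr=59: (1,3) in TLB -> HIT
vaddr=61: (1,3) in TLB -> HIT
vaddr=61: (1,3) in TLB -> HIT

Answer: MISS HIT HIT HIT HIT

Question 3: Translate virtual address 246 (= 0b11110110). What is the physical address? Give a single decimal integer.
vaddr = 246 = 0b11110110
Split: l1_idx=7, l2_idx=2, offset=6
L1[7] = 1
L2[1][2] = 67
paddr = 67 * 8 + 6 = 542

Answer: 542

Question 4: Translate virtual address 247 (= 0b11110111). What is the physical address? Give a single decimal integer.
vaddr = 247 = 0b11110111
Split: l1_idx=7, l2_idx=2, offset=7
L1[7] = 1
L2[1][2] = 67
paddr = 67 * 8 + 7 = 543

Answer: 543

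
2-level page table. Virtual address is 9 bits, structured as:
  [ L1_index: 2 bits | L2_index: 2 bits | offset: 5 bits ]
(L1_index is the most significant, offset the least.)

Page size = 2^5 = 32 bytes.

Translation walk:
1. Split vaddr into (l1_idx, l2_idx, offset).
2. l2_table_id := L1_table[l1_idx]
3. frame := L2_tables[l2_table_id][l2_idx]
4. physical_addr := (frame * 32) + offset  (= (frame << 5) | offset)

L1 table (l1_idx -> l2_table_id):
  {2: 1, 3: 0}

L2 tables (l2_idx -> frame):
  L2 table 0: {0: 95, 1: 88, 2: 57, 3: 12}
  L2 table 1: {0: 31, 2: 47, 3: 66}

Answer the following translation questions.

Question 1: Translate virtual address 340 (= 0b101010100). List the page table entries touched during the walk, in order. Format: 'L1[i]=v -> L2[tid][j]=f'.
Answer: L1[2]=1 -> L2[1][2]=47

Derivation:
vaddr = 340 = 0b101010100
Split: l1_idx=2, l2_idx=2, offset=20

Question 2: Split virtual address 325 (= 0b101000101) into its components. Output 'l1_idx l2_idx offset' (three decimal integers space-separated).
Answer: 2 2 5

Derivation:
vaddr = 325 = 0b101000101
  top 2 bits -> l1_idx = 2
  next 2 bits -> l2_idx = 2
  bottom 5 bits -> offset = 5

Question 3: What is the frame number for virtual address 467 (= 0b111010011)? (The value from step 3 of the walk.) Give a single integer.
vaddr = 467: l1_idx=3, l2_idx=2
L1[3] = 0; L2[0][2] = 57

Answer: 57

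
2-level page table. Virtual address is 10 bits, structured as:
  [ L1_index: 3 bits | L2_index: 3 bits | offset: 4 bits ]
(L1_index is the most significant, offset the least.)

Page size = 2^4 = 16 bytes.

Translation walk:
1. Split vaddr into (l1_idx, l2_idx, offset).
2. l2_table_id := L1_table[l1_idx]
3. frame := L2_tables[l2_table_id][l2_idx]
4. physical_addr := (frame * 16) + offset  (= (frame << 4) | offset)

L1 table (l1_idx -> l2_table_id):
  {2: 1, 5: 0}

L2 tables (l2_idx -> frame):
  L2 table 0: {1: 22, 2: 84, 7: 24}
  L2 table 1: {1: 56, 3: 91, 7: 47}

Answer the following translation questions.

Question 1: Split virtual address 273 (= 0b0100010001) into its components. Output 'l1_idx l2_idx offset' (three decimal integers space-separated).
vaddr = 273 = 0b0100010001
  top 3 bits -> l1_idx = 2
  next 3 bits -> l2_idx = 1
  bottom 4 bits -> offset = 1

Answer: 2 1 1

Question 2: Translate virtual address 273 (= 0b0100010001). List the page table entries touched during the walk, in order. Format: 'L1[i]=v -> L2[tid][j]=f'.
vaddr = 273 = 0b0100010001
Split: l1_idx=2, l2_idx=1, offset=1

Answer: L1[2]=1 -> L2[1][1]=56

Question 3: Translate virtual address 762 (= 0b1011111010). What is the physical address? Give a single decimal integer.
Answer: 394

Derivation:
vaddr = 762 = 0b1011111010
Split: l1_idx=5, l2_idx=7, offset=10
L1[5] = 0
L2[0][7] = 24
paddr = 24 * 16 + 10 = 394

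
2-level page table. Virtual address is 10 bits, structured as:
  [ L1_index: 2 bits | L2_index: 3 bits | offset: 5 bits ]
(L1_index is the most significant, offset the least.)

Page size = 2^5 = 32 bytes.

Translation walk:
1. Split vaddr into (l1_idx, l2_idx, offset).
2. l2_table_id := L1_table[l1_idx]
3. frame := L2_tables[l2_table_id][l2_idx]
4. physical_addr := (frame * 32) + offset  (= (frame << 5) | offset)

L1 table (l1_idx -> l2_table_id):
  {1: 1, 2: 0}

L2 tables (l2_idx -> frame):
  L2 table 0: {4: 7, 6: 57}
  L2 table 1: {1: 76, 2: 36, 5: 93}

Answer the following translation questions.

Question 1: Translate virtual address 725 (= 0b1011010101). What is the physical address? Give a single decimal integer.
Answer: 1845

Derivation:
vaddr = 725 = 0b1011010101
Split: l1_idx=2, l2_idx=6, offset=21
L1[2] = 0
L2[0][6] = 57
paddr = 57 * 32 + 21 = 1845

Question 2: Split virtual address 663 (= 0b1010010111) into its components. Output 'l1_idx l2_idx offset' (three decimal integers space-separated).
vaddr = 663 = 0b1010010111
  top 2 bits -> l1_idx = 2
  next 3 bits -> l2_idx = 4
  bottom 5 bits -> offset = 23

Answer: 2 4 23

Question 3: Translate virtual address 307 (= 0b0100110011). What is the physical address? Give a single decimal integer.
vaddr = 307 = 0b0100110011
Split: l1_idx=1, l2_idx=1, offset=19
L1[1] = 1
L2[1][1] = 76
paddr = 76 * 32 + 19 = 2451

Answer: 2451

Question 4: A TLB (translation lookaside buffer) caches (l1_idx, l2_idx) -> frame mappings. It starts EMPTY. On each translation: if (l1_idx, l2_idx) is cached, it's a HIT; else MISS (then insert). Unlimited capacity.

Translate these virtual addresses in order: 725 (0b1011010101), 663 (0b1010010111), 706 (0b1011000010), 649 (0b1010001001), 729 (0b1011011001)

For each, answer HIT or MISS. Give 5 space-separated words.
vaddr=725: (2,6) not in TLB -> MISS, insert
vaddr=663: (2,4) not in TLB -> MISS, insert
vaddr=706: (2,6) in TLB -> HIT
vaddr=649: (2,4) in TLB -> HIT
vaddr=729: (2,6) in TLB -> HIT

Answer: MISS MISS HIT HIT HIT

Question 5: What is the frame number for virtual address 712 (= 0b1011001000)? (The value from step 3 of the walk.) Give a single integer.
Answer: 57

Derivation:
vaddr = 712: l1_idx=2, l2_idx=6
L1[2] = 0; L2[0][6] = 57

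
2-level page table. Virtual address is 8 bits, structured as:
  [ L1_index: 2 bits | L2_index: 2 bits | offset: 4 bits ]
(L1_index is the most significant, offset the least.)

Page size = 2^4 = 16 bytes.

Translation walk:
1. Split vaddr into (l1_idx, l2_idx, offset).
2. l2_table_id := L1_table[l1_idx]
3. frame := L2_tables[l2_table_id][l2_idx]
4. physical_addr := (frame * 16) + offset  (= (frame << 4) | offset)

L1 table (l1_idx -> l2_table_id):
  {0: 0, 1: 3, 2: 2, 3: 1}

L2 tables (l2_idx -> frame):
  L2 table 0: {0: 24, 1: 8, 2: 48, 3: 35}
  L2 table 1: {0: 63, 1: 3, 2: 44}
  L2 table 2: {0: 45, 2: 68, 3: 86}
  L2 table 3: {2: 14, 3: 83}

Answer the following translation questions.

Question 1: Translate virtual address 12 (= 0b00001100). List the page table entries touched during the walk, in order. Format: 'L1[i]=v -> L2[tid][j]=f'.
vaddr = 12 = 0b00001100
Split: l1_idx=0, l2_idx=0, offset=12

Answer: L1[0]=0 -> L2[0][0]=24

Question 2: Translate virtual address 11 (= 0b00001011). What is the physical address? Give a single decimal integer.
Answer: 395

Derivation:
vaddr = 11 = 0b00001011
Split: l1_idx=0, l2_idx=0, offset=11
L1[0] = 0
L2[0][0] = 24
paddr = 24 * 16 + 11 = 395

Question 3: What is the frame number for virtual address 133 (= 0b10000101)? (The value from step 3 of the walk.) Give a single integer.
Answer: 45

Derivation:
vaddr = 133: l1_idx=2, l2_idx=0
L1[2] = 2; L2[2][0] = 45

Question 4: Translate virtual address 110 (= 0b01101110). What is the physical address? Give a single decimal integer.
Answer: 238

Derivation:
vaddr = 110 = 0b01101110
Split: l1_idx=1, l2_idx=2, offset=14
L1[1] = 3
L2[3][2] = 14
paddr = 14 * 16 + 14 = 238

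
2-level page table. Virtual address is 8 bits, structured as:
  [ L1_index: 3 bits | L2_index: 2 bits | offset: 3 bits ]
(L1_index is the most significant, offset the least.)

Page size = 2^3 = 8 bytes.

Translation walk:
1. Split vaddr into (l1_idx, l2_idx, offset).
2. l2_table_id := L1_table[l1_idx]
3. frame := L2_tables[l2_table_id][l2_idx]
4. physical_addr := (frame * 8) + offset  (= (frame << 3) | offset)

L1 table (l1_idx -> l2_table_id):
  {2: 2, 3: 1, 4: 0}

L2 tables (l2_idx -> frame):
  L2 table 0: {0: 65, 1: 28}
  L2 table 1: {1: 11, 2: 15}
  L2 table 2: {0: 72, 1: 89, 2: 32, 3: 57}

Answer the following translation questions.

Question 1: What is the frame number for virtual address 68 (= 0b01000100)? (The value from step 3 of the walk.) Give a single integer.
Answer: 72

Derivation:
vaddr = 68: l1_idx=2, l2_idx=0
L1[2] = 2; L2[2][0] = 72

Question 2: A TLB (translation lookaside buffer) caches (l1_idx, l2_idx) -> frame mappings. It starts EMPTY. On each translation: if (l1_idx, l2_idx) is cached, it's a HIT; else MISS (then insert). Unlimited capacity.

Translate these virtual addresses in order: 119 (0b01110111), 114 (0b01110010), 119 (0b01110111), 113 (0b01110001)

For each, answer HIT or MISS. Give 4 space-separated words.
vaddr=119: (3,2) not in TLB -> MISS, insert
vaddr=114: (3,2) in TLB -> HIT
vaddr=119: (3,2) in TLB -> HIT
vaddr=113: (3,2) in TLB -> HIT

Answer: MISS HIT HIT HIT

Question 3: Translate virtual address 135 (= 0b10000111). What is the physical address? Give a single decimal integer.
Answer: 527

Derivation:
vaddr = 135 = 0b10000111
Split: l1_idx=4, l2_idx=0, offset=7
L1[4] = 0
L2[0][0] = 65
paddr = 65 * 8 + 7 = 527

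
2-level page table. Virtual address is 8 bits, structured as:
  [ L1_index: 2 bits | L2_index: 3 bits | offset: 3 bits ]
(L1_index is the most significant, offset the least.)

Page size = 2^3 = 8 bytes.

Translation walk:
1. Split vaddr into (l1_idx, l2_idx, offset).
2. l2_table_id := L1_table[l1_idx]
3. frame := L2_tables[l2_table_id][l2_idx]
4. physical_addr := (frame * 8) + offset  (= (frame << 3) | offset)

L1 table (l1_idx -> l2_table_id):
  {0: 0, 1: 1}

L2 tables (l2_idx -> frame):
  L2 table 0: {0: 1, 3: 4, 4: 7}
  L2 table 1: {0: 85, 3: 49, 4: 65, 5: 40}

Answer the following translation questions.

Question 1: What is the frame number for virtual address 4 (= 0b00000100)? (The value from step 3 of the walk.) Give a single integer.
Answer: 1

Derivation:
vaddr = 4: l1_idx=0, l2_idx=0
L1[0] = 0; L2[0][0] = 1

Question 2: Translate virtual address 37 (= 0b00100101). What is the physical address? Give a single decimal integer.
vaddr = 37 = 0b00100101
Split: l1_idx=0, l2_idx=4, offset=5
L1[0] = 0
L2[0][4] = 7
paddr = 7 * 8 + 5 = 61

Answer: 61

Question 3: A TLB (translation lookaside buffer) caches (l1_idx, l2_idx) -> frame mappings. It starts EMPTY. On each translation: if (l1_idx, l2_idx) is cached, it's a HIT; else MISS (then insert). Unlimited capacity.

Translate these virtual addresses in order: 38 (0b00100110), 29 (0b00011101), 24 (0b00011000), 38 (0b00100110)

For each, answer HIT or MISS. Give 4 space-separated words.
vaddr=38: (0,4) not in TLB -> MISS, insert
vaddr=29: (0,3) not in TLB -> MISS, insert
vaddr=24: (0,3) in TLB -> HIT
vaddr=38: (0,4) in TLB -> HIT

Answer: MISS MISS HIT HIT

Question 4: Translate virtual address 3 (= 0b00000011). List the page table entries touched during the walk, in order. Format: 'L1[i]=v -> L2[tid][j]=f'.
vaddr = 3 = 0b00000011
Split: l1_idx=0, l2_idx=0, offset=3

Answer: L1[0]=0 -> L2[0][0]=1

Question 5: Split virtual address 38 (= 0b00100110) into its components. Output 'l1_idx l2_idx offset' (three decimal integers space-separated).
Answer: 0 4 6

Derivation:
vaddr = 38 = 0b00100110
  top 2 bits -> l1_idx = 0
  next 3 bits -> l2_idx = 4
  bottom 3 bits -> offset = 6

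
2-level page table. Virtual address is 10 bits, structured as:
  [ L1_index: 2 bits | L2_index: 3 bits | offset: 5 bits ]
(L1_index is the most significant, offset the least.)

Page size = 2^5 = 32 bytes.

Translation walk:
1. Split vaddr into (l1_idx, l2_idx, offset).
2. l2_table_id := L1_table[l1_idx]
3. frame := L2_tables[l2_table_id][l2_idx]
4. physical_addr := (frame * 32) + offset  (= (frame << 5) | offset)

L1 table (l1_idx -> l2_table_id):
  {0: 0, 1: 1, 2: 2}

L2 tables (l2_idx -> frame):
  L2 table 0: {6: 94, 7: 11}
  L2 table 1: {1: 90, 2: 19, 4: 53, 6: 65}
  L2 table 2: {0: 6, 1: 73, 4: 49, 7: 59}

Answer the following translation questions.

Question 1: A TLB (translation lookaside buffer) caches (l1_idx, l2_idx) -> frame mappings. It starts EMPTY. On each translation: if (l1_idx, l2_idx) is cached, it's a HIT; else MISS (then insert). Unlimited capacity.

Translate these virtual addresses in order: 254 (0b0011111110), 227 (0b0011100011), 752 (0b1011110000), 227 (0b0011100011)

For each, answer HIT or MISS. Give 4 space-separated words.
vaddr=254: (0,7) not in TLB -> MISS, insert
vaddr=227: (0,7) in TLB -> HIT
vaddr=752: (2,7) not in TLB -> MISS, insert
vaddr=227: (0,7) in TLB -> HIT

Answer: MISS HIT MISS HIT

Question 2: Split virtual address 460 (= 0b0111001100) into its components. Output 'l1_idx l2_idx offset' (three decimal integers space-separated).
vaddr = 460 = 0b0111001100
  top 2 bits -> l1_idx = 1
  next 3 bits -> l2_idx = 6
  bottom 5 bits -> offset = 12

Answer: 1 6 12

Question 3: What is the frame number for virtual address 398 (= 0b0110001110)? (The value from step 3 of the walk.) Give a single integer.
Answer: 53

Derivation:
vaddr = 398: l1_idx=1, l2_idx=4
L1[1] = 1; L2[1][4] = 53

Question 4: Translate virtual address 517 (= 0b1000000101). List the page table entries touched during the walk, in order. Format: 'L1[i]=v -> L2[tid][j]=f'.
Answer: L1[2]=2 -> L2[2][0]=6

Derivation:
vaddr = 517 = 0b1000000101
Split: l1_idx=2, l2_idx=0, offset=5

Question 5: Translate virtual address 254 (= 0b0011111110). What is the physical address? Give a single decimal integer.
vaddr = 254 = 0b0011111110
Split: l1_idx=0, l2_idx=7, offset=30
L1[0] = 0
L2[0][7] = 11
paddr = 11 * 32 + 30 = 382

Answer: 382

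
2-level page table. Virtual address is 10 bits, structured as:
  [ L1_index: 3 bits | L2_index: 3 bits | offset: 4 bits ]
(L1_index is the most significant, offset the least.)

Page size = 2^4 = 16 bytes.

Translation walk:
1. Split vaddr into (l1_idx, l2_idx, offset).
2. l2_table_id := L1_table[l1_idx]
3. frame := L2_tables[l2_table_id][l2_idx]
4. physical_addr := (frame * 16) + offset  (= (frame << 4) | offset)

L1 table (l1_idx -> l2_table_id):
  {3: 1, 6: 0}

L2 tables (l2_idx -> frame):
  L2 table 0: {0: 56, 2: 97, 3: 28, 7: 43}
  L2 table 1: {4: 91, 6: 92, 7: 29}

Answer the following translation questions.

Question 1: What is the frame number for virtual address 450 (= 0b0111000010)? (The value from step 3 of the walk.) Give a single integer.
vaddr = 450: l1_idx=3, l2_idx=4
L1[3] = 1; L2[1][4] = 91

Answer: 91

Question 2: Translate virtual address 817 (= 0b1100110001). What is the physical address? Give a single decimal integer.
Answer: 449

Derivation:
vaddr = 817 = 0b1100110001
Split: l1_idx=6, l2_idx=3, offset=1
L1[6] = 0
L2[0][3] = 28
paddr = 28 * 16 + 1 = 449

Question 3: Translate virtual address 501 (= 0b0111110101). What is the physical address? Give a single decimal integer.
Answer: 469

Derivation:
vaddr = 501 = 0b0111110101
Split: l1_idx=3, l2_idx=7, offset=5
L1[3] = 1
L2[1][7] = 29
paddr = 29 * 16 + 5 = 469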